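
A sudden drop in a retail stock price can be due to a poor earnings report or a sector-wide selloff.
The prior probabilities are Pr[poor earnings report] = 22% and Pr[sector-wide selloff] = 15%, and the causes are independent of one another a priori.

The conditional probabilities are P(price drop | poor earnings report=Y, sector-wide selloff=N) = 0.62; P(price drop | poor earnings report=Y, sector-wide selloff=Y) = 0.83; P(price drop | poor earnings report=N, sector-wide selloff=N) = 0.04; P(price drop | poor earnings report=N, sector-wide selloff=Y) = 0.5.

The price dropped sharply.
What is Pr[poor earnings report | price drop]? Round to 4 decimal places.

Weight on poor earnings report=true, given the evidence: 0.115940 + 0.027390 = 0.143330
The normalizing constant is 0.04×0.78×0.85 + 0.5×0.78×0.15 + 0.62×0.22×0.85 + 0.83×0.22×0.15 = 0.228350
P(poor earnings report | price drop) = 0.143330/0.228350 ≈ 0.6277

Pr[poor earnings report | price drop] ≈ 0.6277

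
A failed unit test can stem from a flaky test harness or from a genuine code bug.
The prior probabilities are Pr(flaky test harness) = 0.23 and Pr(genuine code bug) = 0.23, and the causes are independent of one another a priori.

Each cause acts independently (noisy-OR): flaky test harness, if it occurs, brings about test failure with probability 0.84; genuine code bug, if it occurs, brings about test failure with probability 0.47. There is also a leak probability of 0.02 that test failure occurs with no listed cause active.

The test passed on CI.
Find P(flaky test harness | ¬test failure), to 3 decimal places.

P(flaky test harness | ¬test failure) ≈ 0.046

Under noisy-OR, P(test failure | causes) = 1 − (1−0.02)·∏(1−qᵢ) over the active causes.
P(¬test failure) = 0.98·0.77·0.77 + 0.5194·0.77·0.23 + 0.1568·0.23·0.77 + 0.083104·0.23·0.23 = 0.581042 + 0.091986 + 0.027769 + 0.004396 = 0.705193
The flaky test harness-present share is 0.027769 + 0.004396 = 0.032165.
P(flaky test harness | ¬test failure) = 0.032165 / 0.705193 ≈ 0.046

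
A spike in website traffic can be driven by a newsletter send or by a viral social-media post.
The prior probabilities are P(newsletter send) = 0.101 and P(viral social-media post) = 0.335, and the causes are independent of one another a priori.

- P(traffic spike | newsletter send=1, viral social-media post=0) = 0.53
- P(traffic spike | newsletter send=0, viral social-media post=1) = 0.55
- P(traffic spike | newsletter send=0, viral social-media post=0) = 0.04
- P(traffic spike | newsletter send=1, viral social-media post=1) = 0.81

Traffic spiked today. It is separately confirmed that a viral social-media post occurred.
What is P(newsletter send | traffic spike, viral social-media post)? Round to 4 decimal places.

P(traffic spike | viral social-media post) = 0.55*0.899 + 0.81*0.101 = 0.494450 + 0.081810 = 0.576260
Of this, 0.081810 comes from 0.81*0.101 (the newsletter send=true cases).
Hence the posterior is 0.081810/0.576260 ≈ 0.1420.

P(newsletter send | traffic spike, viral social-media post) ≈ 0.1420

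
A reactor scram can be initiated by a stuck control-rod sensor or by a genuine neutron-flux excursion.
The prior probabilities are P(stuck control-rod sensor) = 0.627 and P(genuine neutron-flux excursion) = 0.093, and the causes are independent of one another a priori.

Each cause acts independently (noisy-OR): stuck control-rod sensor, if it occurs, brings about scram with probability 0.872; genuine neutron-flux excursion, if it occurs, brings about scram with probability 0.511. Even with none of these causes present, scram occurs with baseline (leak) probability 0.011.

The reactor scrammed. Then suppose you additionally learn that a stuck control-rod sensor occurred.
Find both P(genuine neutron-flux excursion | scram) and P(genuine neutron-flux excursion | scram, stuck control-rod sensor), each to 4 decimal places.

P(genuine neutron-flux excursion | scram) ≈ 0.1267; P(genuine neutron-flux excursion | scram, stuck control-rod sensor) ≈ 0.0992

Under noisy-OR, P(scram | causes) = 1 − (1−0.011)·∏(1−qᵢ) over the active causes.
Sum P(scram|·) weighted by the priors over the 4 (stuck control-rod sensor, genuine neutron-flux excursion) configurations:
  P(scram) = 0.011·0.373·0.907 + 0.516379·0.373·0.093 + 0.873408·0.627·0.907 + 0.938097·0.627·0.093
        = 0.003721 + 0.017913 + 0.496698 + 0.054701 = 0.573033
Keeping only the genuine neutron-flux excursion-present terms gives 0.072614, so
  P(genuine neutron-flux excursion | scram) = 0.072614 / 0.573033 ≈ 0.1267

With the extra evidence:
P(scram | stuck control-rod sensor) = 0.873408×0.907 + 0.938097×0.093 = 0.792181 + 0.087243 = 0.879424
Restricting to configurations with genuine neutron-flux excursion present: 0.938097×0.093 = 0.087243.
So P(genuine neutron-flux excursion | scram, stuck control-rod sensor) = 0.087243/0.879424 ≈ 0.0992.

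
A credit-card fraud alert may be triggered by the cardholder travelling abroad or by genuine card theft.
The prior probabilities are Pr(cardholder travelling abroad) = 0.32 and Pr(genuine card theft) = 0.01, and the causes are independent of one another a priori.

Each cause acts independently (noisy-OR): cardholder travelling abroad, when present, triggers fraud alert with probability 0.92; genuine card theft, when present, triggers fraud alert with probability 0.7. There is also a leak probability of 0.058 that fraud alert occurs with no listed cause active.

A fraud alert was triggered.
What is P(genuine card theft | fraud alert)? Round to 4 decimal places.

Under noisy-OR, P(fraud alert | causes) = 1 − (1−0.058)·∏(1−qᵢ) over the active causes.
P(fraud alert) = 0.058×0.68×0.99 + 0.7174×0.68×0.01 + 0.92464×0.32×0.99 + 0.977392×0.32×0.01 = 0.039046 + 0.004878 + 0.292926 + 0.003128 = 0.339978
Restricting to configurations with genuine card theft present: 0.004878 + 0.003128 = 0.008006.
Hence the posterior is 0.008006/0.339978 ≈ 0.0235.

P(genuine card theft | fraud alert) ≈ 0.0235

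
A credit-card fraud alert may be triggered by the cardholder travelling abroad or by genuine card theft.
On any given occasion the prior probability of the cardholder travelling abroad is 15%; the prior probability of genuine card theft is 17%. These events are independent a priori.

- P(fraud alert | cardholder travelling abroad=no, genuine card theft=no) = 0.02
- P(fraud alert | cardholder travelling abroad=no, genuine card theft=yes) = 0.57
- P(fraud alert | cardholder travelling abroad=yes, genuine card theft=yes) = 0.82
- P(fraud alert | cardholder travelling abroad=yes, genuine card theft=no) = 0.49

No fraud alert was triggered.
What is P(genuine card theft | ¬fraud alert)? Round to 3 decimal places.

P(¬fraud alert) = 0.98×0.85×0.83 + 0.43×0.85×0.17 + 0.51×0.15×0.83 + 0.18×0.15×0.17 = 0.691390 + 0.062135 + 0.063495 + 0.004590 = 0.821610
Of this, 0.066725 comes from 0.062135 + 0.004590 (the genuine card theft=true cases).
Hence the posterior is 0.066725/0.821610 ≈ 0.081.

P(genuine card theft | ¬fraud alert) ≈ 0.081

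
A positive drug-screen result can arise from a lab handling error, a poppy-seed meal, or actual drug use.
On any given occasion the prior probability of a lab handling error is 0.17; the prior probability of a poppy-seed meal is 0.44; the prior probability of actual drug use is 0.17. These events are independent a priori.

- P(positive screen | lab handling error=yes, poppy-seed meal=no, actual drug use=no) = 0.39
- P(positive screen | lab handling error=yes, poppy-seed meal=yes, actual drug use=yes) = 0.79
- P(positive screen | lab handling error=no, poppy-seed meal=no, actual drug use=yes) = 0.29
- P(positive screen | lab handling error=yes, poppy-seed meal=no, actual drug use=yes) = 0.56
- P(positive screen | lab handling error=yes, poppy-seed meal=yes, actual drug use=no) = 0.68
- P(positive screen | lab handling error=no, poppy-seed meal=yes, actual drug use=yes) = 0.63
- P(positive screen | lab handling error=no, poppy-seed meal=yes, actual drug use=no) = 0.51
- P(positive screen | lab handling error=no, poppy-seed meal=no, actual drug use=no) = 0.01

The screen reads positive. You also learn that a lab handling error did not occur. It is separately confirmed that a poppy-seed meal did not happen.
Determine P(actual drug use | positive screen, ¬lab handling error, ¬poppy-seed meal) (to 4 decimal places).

Sum P(positive screen|·) weighted by the priors over both values of actual drug use:
  P(positive screen | ¬lab handling error, ¬poppy-seed meal) = 0.01·0.83 + 0.29·0.17
        = 0.008300 + 0.049300 = 0.057600
The terms with actual drug use present sum to 0.049300, so
  P(actual drug use | positive screen, ¬lab handling error, ¬poppy-seed meal) = 0.049300 / 0.057600 ≈ 0.8559

P(actual drug use | positive screen, ¬lab handling error, ¬poppy-seed meal) ≈ 0.8559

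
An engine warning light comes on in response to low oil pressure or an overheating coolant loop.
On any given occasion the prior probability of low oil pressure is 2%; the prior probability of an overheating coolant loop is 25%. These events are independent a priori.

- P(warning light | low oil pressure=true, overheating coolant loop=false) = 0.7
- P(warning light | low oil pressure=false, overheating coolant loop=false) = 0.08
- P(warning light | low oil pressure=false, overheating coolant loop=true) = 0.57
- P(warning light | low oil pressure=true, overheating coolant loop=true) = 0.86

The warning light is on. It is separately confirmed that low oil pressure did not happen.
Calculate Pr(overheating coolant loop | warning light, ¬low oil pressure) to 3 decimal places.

For the numerator, keep only overheating coolant loop=true terms: 0.57×0.25 = 0.142500
The normalizing constant is 0.08×0.75 + 0.57×0.25 = 0.202500
Posterior = 0.142500 / 0.202500 ≈ 0.704

Pr(overheating coolant loop | warning light, ¬low oil pressure) ≈ 0.704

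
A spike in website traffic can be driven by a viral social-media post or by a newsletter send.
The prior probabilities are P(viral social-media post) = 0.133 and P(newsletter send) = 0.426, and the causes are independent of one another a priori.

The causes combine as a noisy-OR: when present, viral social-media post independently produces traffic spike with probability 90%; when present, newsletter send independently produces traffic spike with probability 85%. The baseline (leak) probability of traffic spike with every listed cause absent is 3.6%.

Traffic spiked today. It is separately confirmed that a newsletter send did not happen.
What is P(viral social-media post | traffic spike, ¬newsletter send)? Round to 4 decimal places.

P(viral social-media post | traffic spike, ¬newsletter send) ≈ 0.7938

Under noisy-OR, P(traffic spike | causes) = 1 − (1−0.036)·∏(1−qᵢ) over the active causes.
By total probability over both values of viral social-media post:
  P(traffic spike | ¬newsletter send) = 0.036*0.867 + 0.9036*0.133
        = 0.031212 + 0.120179 = 0.151391
Keeping only the viral social-media post-present terms gives 0.120179, so
  P(viral social-media post | traffic spike, ¬newsletter send) = 0.120179 / 0.151391 ≈ 0.7938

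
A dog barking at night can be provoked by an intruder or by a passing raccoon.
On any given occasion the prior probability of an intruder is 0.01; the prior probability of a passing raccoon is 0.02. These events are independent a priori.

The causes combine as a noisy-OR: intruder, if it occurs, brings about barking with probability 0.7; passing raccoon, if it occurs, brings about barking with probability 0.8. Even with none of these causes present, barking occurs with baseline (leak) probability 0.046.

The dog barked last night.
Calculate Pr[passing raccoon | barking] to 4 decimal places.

Under noisy-OR, P(barking | causes) = 1 − (1−0.046)·∏(1−qᵢ) over the active causes.
Numerator (weight on configurations with passing raccoon): 0.016022 + 0.000189 = 0.016211
Denominator P(barking): 0.046·0.99·0.98 + 0.8092·0.99·0.02 + 0.7138·0.01·0.98 + 0.94276·0.01·0.02 = 0.067835
P(passing raccoon | barking) = 0.016211/0.067835 ≈ 0.2390

Pr[passing raccoon | barking] ≈ 0.2390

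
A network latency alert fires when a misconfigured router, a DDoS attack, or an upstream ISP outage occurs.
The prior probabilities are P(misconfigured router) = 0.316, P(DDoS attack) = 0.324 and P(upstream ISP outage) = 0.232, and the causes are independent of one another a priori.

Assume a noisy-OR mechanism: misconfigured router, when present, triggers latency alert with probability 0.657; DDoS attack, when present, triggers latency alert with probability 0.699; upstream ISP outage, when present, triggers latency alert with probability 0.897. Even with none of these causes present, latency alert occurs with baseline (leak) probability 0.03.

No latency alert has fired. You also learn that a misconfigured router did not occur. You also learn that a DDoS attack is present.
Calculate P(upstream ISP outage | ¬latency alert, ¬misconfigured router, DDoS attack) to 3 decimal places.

P(upstream ISP outage | ¬latency alert, ¬misconfigured router, DDoS attack) ≈ 0.030

Under noisy-OR, P(latency alert | causes) = 1 − (1−0.03)·∏(1−qᵢ) over the active causes.
Numerator (weight on configurations with upstream ISP outage): 0.030073×0.232 = 0.006977
Denominator P(¬latency alert | ¬misconfigured router, DDoS attack): 0.29197×0.768 + 0.030073×0.232 = 0.231210
Posterior = 0.006977 / 0.231210 ≈ 0.030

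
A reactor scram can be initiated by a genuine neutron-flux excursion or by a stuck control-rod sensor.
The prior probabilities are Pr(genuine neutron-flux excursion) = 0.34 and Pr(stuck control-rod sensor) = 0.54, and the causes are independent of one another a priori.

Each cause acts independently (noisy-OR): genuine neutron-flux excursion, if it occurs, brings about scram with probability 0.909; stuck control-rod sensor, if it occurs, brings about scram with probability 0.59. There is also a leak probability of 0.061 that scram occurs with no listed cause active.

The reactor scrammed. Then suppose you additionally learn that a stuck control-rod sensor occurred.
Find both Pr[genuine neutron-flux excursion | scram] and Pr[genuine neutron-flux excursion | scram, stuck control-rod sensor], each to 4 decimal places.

Under noisy-OR, P(scram | causes) = 1 − (1−0.061)·∏(1−qᵢ) over the active causes.
P(scram) = 0.061*0.66*0.46 + 0.61501*0.66*0.54 + 0.914551*0.34*0.46 + 0.964966*0.34*0.54 = 0.018520 + 0.219190 + 0.143036 + 0.177168 = 0.557914
Restricting to configurations with genuine neutron-flux excursion present: 0.143036 + 0.177168 = 0.320204.
Hence the posterior is 0.320204/0.557914 ≈ 0.5739.

With the extra evidence:
By total probability over both values of genuine neutron-flux excursion:
  P(scram | stuck control-rod sensor) = 0.61501·0.66 + 0.964966·0.34
        = 0.405907 + 0.328088 = 0.733995
The terms with genuine neutron-flux excursion present sum to 0.328088, so
  P(genuine neutron-flux excursion | scram, stuck control-rod sensor) = 0.328088 / 0.733995 ≈ 0.4470

Pr[genuine neutron-flux excursion | scram] ≈ 0.5739; Pr[genuine neutron-flux excursion | scram, stuck control-rod sensor] ≈ 0.4470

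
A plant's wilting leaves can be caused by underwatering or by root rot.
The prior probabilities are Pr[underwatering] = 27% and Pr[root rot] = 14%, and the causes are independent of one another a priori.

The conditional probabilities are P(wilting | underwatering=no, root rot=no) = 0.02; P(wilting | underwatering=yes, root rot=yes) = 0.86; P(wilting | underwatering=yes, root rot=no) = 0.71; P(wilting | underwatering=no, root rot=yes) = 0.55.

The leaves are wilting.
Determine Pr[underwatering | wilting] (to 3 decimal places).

P(wilting) = 0.02·0.73·0.86 + 0.55·0.73·0.14 + 0.71·0.27·0.86 + 0.86·0.27·0.14 = 0.012556 + 0.056210 + 0.164862 + 0.032508 = 0.266136
Restricting to configurations with underwatering present: 0.164862 + 0.032508 = 0.197370.
So P(underwatering | wilting) = 0.197370/0.266136 ≈ 0.742.

Pr[underwatering | wilting] ≈ 0.742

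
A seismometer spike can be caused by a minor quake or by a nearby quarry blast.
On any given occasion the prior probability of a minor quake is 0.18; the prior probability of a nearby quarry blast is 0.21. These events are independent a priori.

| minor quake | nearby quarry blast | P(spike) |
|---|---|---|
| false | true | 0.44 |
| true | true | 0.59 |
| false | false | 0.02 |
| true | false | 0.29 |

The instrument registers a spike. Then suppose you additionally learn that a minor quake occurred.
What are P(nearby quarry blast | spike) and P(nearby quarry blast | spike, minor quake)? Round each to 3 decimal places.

P(nearby quarry blast | spike) ≈ 0.644; P(nearby quarry blast | spike, minor quake) ≈ 0.351

P(spike) = 0.02*0.82*0.79 + 0.44*0.82*0.21 + 0.29*0.18*0.79 + 0.59*0.18*0.21 = 0.012956 + 0.075768 + 0.041238 + 0.022302 = 0.152264
Of this, 0.098070 comes from 0.075768 + 0.022302 (the nearby quarry blast=true cases).
So P(nearby quarry blast | spike) = 0.098070/0.152264 ≈ 0.644.

Now also conditioning on minor quake=true:
By total probability over both values of nearby quarry blast:
  P(spike | minor quake) = 0.29·0.79 + 0.59·0.21
        = 0.229100 + 0.123900 = 0.353000
The terms with nearby quarry blast present sum to 0.123900, so
  P(nearby quarry blast | spike, minor quake) = 0.123900 / 0.353000 ≈ 0.351
Conditioning on minor quake lowers the posterior on nearby quarry blast: the classic explaining-away effect in a common-effect structure.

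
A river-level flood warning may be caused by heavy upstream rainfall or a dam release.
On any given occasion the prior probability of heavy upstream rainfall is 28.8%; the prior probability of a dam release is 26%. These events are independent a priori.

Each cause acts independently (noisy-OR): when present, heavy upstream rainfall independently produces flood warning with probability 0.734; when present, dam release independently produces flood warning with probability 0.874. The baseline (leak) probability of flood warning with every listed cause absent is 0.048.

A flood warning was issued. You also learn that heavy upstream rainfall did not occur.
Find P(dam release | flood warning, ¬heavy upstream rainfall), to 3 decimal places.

Under noisy-OR, P(flood warning | causes) = 1 − (1−0.048)·∏(1−qᵢ) over the active causes.
Weight on dam release=true, given the evidence: 0.880048×0.26 = 0.228812
Normalizer over all consistent configurations: 0.048×0.74 + 0.880048×0.26 = 0.264332
Posterior = 0.228812 / 0.264332 ≈ 0.866

P(dam release | flood warning, ¬heavy upstream rainfall) ≈ 0.866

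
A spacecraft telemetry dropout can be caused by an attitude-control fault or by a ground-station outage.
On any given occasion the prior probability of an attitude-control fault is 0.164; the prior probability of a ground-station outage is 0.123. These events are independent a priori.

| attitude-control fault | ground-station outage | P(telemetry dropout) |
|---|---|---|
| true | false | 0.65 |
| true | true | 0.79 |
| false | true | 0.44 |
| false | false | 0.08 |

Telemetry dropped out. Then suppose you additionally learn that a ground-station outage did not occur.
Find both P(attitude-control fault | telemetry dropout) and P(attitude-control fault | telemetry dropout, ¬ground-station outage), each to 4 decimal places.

For the numerator, keep only attitude-control fault=true terms: 0.093488 + 0.015936 = 0.109424
The normalizing constant is 0.08·0.836·0.877 + 0.44·0.836·0.123 + 0.65·0.164·0.877 + 0.79·0.164·0.123 = 0.213322
P(attitude-control fault | telemetry dropout) = 0.109424/0.213322 ≈ 0.5130

With the extra evidence:
P(telemetry dropout | ¬ground-station outage) = 0.08×0.836 + 0.65×0.164 = 0.066880 + 0.106600 = 0.173480
The attitude-control fault-present share is 0.65×0.164 = 0.106600.
So P(attitude-control fault | telemetry dropout, ¬ground-station outage) = 0.106600/0.173480 ≈ 0.6145.
With ground-station outage excluded, attitude-control fault must carry more of the explanatory weight for the telemetry dropout.

P(attitude-control fault | telemetry dropout) ≈ 0.5130; P(attitude-control fault | telemetry dropout, ¬ground-station outage) ≈ 0.6145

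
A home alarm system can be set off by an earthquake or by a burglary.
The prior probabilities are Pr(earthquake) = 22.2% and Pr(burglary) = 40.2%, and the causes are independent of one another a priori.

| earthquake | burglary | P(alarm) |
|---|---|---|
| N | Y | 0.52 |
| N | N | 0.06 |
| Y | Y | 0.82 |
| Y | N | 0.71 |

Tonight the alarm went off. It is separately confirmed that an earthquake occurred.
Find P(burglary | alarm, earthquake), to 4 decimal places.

Weight on burglary=true, given the evidence: 0.82*0.402 = 0.329640
The normalizing constant is 0.71*0.598 + 0.82*0.402 = 0.754220
Posterior = 0.329640 / 0.754220 ≈ 0.4371

P(burglary | alarm, earthquake) ≈ 0.4371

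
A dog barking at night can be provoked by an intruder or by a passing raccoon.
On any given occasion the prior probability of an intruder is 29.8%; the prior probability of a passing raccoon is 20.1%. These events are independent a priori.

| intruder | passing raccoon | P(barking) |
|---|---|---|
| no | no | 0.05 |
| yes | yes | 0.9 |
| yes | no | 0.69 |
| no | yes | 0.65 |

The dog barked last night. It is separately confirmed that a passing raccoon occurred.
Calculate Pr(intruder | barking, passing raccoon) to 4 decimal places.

Pr(intruder | barking, passing raccoon) ≈ 0.3702

P(barking | passing raccoon) = 0.65*0.702 + 0.9*0.298 = 0.456300 + 0.268200 = 0.724500
The intruder-present share is 0.9*0.298 = 0.268200.
P(intruder | barking, passing raccoon) = 0.268200 / 0.724500 ≈ 0.3702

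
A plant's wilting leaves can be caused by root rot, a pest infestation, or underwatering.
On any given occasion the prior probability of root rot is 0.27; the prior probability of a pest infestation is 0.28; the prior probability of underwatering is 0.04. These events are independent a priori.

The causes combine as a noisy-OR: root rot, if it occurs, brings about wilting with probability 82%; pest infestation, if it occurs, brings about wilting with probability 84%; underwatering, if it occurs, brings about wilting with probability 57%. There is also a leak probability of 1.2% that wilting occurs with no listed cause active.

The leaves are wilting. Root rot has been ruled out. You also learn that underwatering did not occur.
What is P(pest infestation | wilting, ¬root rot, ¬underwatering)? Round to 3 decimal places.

Under noisy-OR, P(wilting | causes) = 1 − (1−0.012)·∏(1−qᵢ) over the active causes.
Sum P(wilting|·) weighted by the priors over both values of pest infestation:
  P(wilting | ¬root rot, ¬underwatering) = 0.012×0.72 + 0.84192×0.28
        = 0.008640 + 0.235738 = 0.244378
The terms with pest infestation present sum to 0.235738, so
  P(pest infestation | wilting, ¬root rot, ¬underwatering) = 0.235738 / 0.244378 ≈ 0.965

P(pest infestation | wilting, ¬root rot, ¬underwatering) ≈ 0.965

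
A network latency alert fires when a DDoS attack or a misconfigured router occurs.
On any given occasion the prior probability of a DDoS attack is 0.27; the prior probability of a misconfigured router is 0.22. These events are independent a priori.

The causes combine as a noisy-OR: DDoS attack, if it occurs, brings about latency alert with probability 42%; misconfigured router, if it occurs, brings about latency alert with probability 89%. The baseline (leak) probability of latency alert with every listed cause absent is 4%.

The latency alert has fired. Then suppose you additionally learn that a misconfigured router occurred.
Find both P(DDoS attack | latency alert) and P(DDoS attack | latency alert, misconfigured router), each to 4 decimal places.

P(DDoS attack | latency alert) ≈ 0.4726; P(DDoS attack | latency alert, misconfigured router) ≈ 0.2796

Under noisy-OR, P(latency alert | causes) = 1 − (1−0.04)·∏(1−qᵢ) over the active causes.
Sum P(latency alert|·) weighted by the priors over the 4 (DDoS attack, misconfigured router) configurations:
  P(latency alert) = 0.04*0.73*0.78 + 0.8944*0.73*0.22 + 0.4432*0.27*0.78 + 0.938752*0.27*0.22
        = 0.022776 + 0.143641 + 0.093338 + 0.055762 = 0.315517
Configurations with DDoS attack contribute 0.149100, so
  P(DDoS attack | latency alert) = 0.149100 / 0.315517 ≈ 0.4726

With the extra evidence:
P(latency alert | misconfigured router) = 0.8944×0.73 + 0.938752×0.27 = 0.652912 + 0.253463 = 0.906375
Of this, 0.253463 comes from 0.938752×0.27 (the DDoS attack=true cases).
P(DDoS attack | latency alert, misconfigured router) = 0.253463 / 0.906375 ≈ 0.2796
Conditioning on misconfigured router lowers the posterior on DDoS attack: the classic explaining-away effect in a common-effect structure.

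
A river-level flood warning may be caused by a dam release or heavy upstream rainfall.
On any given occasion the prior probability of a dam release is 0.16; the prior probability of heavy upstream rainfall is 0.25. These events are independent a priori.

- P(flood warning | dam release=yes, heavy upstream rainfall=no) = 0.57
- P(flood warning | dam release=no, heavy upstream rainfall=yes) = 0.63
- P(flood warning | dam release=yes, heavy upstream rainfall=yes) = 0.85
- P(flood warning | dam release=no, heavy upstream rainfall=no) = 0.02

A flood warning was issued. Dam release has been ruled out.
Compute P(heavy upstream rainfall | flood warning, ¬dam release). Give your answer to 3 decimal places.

P(flood warning | ¬dam release) = 0.02×0.75 + 0.63×0.25 = 0.015000 + 0.157500 = 0.172500
Of this, 0.157500 comes from 0.63×0.25 (the heavy upstream rainfall=true cases).
Hence the posterior is 0.157500/0.172500 ≈ 0.913.

P(heavy upstream rainfall | flood warning, ¬dam release) ≈ 0.913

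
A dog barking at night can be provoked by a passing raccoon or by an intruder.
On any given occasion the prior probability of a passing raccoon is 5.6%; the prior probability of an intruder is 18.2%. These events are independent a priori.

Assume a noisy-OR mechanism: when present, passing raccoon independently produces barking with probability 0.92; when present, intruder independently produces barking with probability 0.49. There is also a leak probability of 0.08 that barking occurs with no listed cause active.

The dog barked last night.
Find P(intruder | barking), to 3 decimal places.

P(intruder | barking) ≈ 0.492

Under noisy-OR, P(barking | causes) = 1 − (1−0.08)·∏(1−qᵢ) over the active causes.
Numerator (weight on configurations with intruder): 0.091196 + 0.009809 = 0.101005
Normalizer over all consistent configurations: 0.08*0.944*0.818 + 0.5308*0.944*0.182 + 0.9264*0.056*0.818 + 0.962464*0.056*0.182 = 0.205217
P(intruder | barking) = 0.101005/0.205217 ≈ 0.492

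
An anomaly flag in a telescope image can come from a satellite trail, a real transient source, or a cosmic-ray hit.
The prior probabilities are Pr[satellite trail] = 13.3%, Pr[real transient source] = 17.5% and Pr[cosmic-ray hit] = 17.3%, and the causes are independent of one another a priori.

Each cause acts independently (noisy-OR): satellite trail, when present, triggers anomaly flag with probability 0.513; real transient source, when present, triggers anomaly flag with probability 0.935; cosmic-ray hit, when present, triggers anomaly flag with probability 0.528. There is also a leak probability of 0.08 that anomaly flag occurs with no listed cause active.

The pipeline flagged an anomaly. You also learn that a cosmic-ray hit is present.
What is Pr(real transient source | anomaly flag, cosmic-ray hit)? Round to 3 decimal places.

Pr(real transient source | anomaly flag, cosmic-ray hit) ≈ 0.258

Under noisy-OR, P(anomaly flag | causes) = 1 − (1−0.08)·∏(1−qᵢ) over the active causes.
Weight on real transient source=true, given the evidence: 0.147442 + 0.022955 = 0.170397
Normalizer over all consistent configurations: 0.56576×0.867×0.825 + 0.971774×0.867×0.175 + 0.788525×0.133×0.825 + 0.986254×0.133×0.175 = 0.661592
Posterior = 0.170397 / 0.661592 ≈ 0.258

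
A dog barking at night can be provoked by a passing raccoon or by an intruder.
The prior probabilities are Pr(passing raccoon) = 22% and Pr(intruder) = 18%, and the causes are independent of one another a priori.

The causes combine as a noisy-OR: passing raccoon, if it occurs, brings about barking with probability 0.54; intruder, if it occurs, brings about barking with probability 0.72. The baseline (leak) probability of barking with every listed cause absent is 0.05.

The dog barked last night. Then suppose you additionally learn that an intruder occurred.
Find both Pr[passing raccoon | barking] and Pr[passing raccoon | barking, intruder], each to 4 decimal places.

Under noisy-OR, P(barking | causes) = 1 − (1−0.05)·∏(1−qᵢ) over the active causes.
By total probability over the 4 (passing raccoon, intruder) configurations:
  P(barking) = 0.05*0.78*0.82 + 0.734*0.78*0.18 + 0.563*0.22*0.82 + 0.87764*0.22*0.18
        = 0.031980 + 0.103054 + 0.101565 + 0.034755 = 0.271354
The terms with passing raccoon present sum to 0.136320, so
  P(passing raccoon | barking) = 0.136320 / 0.271354 ≈ 0.5024

With the extra evidence:
Weight on passing raccoon=true, given the evidence: 0.87764*0.22 = 0.193081
Normalizer over all consistent configurations: 0.734*0.78 + 0.87764*0.22 = 0.765601
Posterior = 0.193081 / 0.765601 ≈ 0.2522
The drop from 0.5024 to 0.2522 is the explaining-away (discounting) effect.

Pr[passing raccoon | barking] ≈ 0.5024; Pr[passing raccoon | barking, intruder] ≈ 0.2522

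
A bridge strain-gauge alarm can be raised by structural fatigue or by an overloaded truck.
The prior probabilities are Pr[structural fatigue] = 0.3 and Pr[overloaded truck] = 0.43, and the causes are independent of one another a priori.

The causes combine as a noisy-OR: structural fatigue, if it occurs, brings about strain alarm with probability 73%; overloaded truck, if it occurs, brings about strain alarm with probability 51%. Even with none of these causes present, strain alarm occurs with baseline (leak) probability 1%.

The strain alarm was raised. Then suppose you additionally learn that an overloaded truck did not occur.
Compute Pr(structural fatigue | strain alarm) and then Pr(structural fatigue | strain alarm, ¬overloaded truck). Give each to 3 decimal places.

Pr(structural fatigue | strain alarm) ≈ 0.599; Pr(structural fatigue | strain alarm, ¬overloaded truck) ≈ 0.969

Under noisy-OR, P(strain alarm | causes) = 1 − (1−0.01)·∏(1−qᵢ) over the active causes.
P(strain alarm) = 0.01·0.7·0.57 + 0.5149·0.7·0.43 + 0.7327·0.3·0.57 + 0.869023·0.3·0.43 = 0.003990 + 0.154985 + 0.125292 + 0.112104 = 0.396371
Of this, 0.237396 comes from 0.125292 + 0.112104 (the structural fatigue=true cases).
P(structural fatigue | strain alarm) = 0.237396 / 0.396371 ≈ 0.599

Now also conditioning on overloaded truck≠true:
Enumerate both values of structural fatigue and weight by the priors:
  P(strain alarm | ¬overloaded truck) = 0.01×0.7 + 0.7327×0.3
        = 0.007000 + 0.219810 = 0.226810
Configurations with structural fatigue contribute 0.219810, so
  P(structural fatigue | strain alarm, ¬overloaded truck) = 0.219810 / 0.226810 ≈ 0.969
Ruling out overloaded truck raises the posterior on structural fatigue — the flip side of explaining away.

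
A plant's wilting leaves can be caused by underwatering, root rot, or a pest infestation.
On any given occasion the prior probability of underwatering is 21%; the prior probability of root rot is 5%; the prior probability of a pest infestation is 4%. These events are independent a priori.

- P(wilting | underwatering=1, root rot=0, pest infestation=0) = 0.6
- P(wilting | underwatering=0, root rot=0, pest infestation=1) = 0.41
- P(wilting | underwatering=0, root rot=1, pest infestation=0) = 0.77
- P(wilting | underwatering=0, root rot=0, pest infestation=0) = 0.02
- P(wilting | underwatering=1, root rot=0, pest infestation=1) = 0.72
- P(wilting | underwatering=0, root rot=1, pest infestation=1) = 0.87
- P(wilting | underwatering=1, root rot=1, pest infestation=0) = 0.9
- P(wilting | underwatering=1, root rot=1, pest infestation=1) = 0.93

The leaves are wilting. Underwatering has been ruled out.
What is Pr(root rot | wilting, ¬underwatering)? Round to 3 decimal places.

Pr(root rot | wilting, ¬underwatering) ≈ 0.534

P(wilting | ¬underwatering) = 0.02·0.95·0.96 + 0.41·0.95·0.04 + 0.77·0.05·0.96 + 0.87·0.05·0.04 = 0.018240 + 0.015580 + 0.036960 + 0.001740 = 0.072520
Of this, 0.038700 comes from 0.036960 + 0.001740 (the root rot=true cases).
So P(root rot | wilting, ¬underwatering) = 0.038700/0.072520 ≈ 0.534.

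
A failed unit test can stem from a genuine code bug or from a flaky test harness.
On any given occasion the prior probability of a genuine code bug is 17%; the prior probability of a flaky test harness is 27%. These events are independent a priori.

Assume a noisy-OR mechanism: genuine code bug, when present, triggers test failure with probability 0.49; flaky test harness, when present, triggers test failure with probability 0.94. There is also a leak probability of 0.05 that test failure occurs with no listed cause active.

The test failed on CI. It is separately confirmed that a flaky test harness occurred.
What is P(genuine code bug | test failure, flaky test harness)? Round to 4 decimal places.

Under noisy-OR, P(test failure | causes) = 1 − (1−0.05)·∏(1−qᵢ) over the active causes.
Enumerate both values of genuine code bug and weight by the priors:
  P(test failure | flaky test harness) = 0.943·0.83 + 0.97093·0.17
        = 0.782690 + 0.165058 = 0.947748
The terms with genuine code bug present sum to 0.165058, so
  P(genuine code bug | test failure, flaky test harness) = 0.165058 / 0.947748 ≈ 0.1742

P(genuine code bug | test failure, flaky test harness) ≈ 0.1742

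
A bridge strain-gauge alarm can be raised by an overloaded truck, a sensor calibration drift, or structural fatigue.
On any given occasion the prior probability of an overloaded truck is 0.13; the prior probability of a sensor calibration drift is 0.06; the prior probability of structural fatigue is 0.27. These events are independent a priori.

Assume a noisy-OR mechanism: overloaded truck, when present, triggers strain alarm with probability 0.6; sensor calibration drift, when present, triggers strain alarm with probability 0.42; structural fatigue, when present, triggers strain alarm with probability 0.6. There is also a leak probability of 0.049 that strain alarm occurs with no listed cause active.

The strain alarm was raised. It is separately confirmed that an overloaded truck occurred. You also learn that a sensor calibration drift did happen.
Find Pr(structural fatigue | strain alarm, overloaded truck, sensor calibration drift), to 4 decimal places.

Under noisy-OR, P(strain alarm | causes) = 1 − (1−0.049)·∏(1−qᵢ) over the active causes.
Sum P(strain alarm|·) weighted by the priors over both values of structural fatigue:
  P(strain alarm | overloaded truck, sensor calibration drift) = 0.779368×0.73 + 0.911747×0.27
        = 0.568939 + 0.246172 = 0.815111
Configurations with structural fatigue contribute 0.246172, so
  P(structural fatigue | strain alarm, overloaded truck, sensor calibration drift) = 0.246172 / 0.815111 ≈ 0.3020

Pr(structural fatigue | strain alarm, overloaded truck, sensor calibration drift) ≈ 0.3020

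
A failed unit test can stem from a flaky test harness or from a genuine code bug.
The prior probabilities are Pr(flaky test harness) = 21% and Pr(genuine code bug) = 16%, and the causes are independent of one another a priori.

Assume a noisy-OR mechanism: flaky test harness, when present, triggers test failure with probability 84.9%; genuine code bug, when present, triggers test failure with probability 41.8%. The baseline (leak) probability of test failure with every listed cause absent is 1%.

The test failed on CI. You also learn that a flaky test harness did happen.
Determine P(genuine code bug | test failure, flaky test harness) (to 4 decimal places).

P(genuine code bug | test failure, flaky test harness) ≈ 0.1698

Under noisy-OR, P(test failure | causes) = 1 − (1−0.01)·∏(1−qᵢ) over the active causes.
P(test failure | flaky test harness) = 0.85051·0.84 + 0.912997·0.16 = 0.714428 + 0.146080 = 0.860508
The genuine code bug-present share is 0.912997·0.16 = 0.146080.
Hence the posterior is 0.146080/0.860508 ≈ 0.1698.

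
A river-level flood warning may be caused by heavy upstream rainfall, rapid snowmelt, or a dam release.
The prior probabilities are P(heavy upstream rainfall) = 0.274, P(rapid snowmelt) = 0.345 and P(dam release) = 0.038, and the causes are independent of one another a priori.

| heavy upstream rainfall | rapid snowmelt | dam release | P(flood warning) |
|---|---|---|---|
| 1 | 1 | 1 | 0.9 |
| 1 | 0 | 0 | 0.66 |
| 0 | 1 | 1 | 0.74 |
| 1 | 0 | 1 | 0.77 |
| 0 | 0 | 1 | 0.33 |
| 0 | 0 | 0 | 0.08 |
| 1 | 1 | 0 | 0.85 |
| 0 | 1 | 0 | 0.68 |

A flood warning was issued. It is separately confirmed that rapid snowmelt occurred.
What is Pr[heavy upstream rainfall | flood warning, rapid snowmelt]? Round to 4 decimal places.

Pr[heavy upstream rainfall | flood warning, rapid snowmelt] ≈ 0.3203

Numerator (weight on configurations with heavy upstream rainfall): 0.224050 + 0.009371 = 0.233421
The normalizing constant is 0.68×0.726×0.962 + 0.74×0.726×0.038 + 0.85×0.274×0.962 + 0.9×0.274×0.038 = 0.728756
Posterior = 0.233421 / 0.728756 ≈ 0.3203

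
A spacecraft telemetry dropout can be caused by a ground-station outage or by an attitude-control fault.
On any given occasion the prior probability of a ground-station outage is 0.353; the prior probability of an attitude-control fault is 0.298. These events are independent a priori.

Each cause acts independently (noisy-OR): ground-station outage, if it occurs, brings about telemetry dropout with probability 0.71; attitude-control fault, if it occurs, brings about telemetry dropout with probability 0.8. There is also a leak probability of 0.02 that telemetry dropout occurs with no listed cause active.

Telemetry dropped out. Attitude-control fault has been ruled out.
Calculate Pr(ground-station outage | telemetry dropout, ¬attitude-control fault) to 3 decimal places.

Under noisy-OR, P(telemetry dropout | causes) = 1 − (1−0.02)·∏(1−qᵢ) over the active causes.
P(telemetry dropout | ¬attitude-control fault) = 0.02·0.647 + 0.7158·0.353 = 0.012940 + 0.252677 = 0.265617
The ground-station outage-present share is 0.7158·0.353 = 0.252677.
P(ground-station outage | telemetry dropout, ¬attitude-control fault) = 0.252677 / 0.265617 ≈ 0.951

Pr(ground-station outage | telemetry dropout, ¬attitude-control fault) ≈ 0.951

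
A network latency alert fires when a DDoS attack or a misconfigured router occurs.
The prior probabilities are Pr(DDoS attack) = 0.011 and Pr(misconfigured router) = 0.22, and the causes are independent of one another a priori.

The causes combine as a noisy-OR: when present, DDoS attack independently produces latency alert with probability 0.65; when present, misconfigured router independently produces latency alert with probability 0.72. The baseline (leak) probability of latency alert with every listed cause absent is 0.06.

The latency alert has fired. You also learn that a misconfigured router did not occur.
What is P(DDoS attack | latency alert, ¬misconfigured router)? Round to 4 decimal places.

P(DDoS attack | latency alert, ¬misconfigured router) ≈ 0.1106

Under noisy-OR, P(latency alert | causes) = 1 − (1−0.06)·∏(1−qᵢ) over the active causes.
Enumerate both values of DDoS attack and weight by the priors:
  P(latency alert | ¬misconfigured router) = 0.06×0.989 + 0.671×0.011
        = 0.059340 + 0.007381 = 0.066721
Keeping only the DDoS attack-present terms gives 0.007381, so
  P(DDoS attack | latency alert, ¬misconfigured router) = 0.007381 / 0.066721 ≈ 0.1106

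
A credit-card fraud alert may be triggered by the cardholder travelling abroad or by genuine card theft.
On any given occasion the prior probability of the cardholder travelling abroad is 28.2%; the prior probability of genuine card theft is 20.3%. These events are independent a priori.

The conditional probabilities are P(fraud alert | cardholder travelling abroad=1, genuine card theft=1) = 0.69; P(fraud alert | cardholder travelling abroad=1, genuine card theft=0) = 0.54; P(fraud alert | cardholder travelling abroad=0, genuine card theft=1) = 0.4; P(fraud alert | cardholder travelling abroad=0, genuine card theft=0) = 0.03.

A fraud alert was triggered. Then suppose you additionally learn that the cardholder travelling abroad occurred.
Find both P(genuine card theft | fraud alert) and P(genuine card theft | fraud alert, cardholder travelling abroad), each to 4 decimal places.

P(genuine card theft | fraud alert) ≈ 0.4138; P(genuine card theft | fraud alert, cardholder travelling abroad) ≈ 0.2455

P(fraud alert) = 0.03*0.718*0.797 + 0.4*0.718*0.203 + 0.54*0.282*0.797 + 0.69*0.282*0.203 = 0.017167 + 0.058302 + 0.121367 + 0.039500 = 0.236336
Of this, 0.097802 comes from 0.058302 + 0.039500 (the genuine card theft=true cases).
So P(genuine card theft | fraud alert) = 0.097802/0.236336 ≈ 0.4138.

With the extra evidence:
P(fraud alert | cardholder travelling abroad) = 0.54*0.797 + 0.69*0.203 = 0.430380 + 0.140070 = 0.570450
The genuine card theft-present share is 0.69*0.203 = 0.140070.
So P(genuine card theft | fraud alert, cardholder travelling abroad) = 0.140070/0.570450 ≈ 0.2455.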